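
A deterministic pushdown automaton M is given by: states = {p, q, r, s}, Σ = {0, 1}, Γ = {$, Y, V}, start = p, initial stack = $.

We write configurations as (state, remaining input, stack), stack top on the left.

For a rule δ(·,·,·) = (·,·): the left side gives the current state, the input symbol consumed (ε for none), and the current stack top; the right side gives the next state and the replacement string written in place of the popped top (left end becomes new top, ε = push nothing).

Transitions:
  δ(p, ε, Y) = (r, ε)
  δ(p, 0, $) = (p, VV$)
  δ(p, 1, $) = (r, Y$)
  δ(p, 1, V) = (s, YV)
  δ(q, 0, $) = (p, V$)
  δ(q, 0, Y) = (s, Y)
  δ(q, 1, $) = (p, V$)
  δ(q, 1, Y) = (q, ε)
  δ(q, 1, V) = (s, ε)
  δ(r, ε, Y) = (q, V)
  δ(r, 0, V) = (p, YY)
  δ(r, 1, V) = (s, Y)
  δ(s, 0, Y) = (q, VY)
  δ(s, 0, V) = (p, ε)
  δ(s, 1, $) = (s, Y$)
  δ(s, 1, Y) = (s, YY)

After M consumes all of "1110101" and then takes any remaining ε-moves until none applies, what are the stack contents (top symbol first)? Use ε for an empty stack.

(p, 1110101, $)
  read 1, top $: go to r, push Y$ → (r, 110101, Y$)
  ε-move, top Y: go to q, push V → (q, 110101, V$)
  read 1, top V: go to s, push ε → (s, 10101, $)
  read 1, top $: go to s, push Y$ → (s, 0101, Y$)
  read 0, top Y: go to q, push VY → (q, 101, VY$)
  read 1, top V: go to s, push ε → (s, 01, Y$)
  read 0, top Y: go to q, push VY → (q, 1, VY$)
  read 1, top V: go to s, push ε → (s, ε, Y$)
All input consumed in state s with stack Y$.

Y$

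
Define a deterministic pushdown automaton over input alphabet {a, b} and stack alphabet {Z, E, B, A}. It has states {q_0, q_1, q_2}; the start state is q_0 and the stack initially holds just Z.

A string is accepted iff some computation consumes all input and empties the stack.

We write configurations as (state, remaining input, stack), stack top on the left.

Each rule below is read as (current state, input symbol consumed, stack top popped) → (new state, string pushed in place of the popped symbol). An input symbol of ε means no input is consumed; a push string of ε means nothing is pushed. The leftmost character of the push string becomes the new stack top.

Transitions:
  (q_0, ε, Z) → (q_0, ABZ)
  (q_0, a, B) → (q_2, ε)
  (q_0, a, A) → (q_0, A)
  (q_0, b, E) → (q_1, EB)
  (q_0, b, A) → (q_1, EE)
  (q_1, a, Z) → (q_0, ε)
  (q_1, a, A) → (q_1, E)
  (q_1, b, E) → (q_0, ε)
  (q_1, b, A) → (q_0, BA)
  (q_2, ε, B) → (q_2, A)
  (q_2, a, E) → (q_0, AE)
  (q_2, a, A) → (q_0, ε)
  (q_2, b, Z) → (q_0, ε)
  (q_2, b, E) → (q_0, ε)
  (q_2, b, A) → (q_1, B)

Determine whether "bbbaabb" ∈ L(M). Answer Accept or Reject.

Reject

(q_0, bbbaabb, Z) ⊢ (q_0, bbbaabb, ABZ) ⊢ (q_1, bbaabb, EEBZ) ⊢ (q_0, baabb, EBZ) ⊢ (q_1, aabb, EBBZ)
No transition applies at (q_1, aabb, EBBZ); input not fully consumed.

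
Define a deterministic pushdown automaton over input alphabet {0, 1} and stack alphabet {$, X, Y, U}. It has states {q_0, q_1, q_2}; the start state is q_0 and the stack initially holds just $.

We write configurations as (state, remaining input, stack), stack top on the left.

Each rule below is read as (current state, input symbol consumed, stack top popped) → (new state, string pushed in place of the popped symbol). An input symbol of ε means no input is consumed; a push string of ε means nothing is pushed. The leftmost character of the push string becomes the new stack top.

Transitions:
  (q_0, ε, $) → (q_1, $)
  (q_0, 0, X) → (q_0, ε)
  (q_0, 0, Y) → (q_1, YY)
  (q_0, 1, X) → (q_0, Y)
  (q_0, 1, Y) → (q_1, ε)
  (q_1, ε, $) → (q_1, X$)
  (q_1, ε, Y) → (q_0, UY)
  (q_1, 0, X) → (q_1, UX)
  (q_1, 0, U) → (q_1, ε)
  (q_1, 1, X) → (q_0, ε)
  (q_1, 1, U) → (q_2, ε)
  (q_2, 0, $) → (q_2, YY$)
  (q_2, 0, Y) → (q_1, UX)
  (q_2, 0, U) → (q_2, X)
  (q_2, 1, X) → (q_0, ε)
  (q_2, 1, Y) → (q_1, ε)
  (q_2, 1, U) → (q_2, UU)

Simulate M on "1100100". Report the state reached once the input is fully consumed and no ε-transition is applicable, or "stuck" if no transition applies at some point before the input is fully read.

(q_0, 1100100, $)
  ε-move, top $: go to q_1, push $ → (q_1, 1100100, $)
  ε-move, top $: go to q_1, push X$ → (q_1, 1100100, X$)
  read 1, top X: go to q_0, push ε → (q_0, 100100, $)
  ε-move, top $: go to q_1, push $ → (q_1, 100100, $)
  ε-move, top $: go to q_1, push X$ → (q_1, 100100, X$)
  read 1, top X: go to q_0, push ε → (q_0, 00100, $)
  ε-move, top $: go to q_1, push $ → (q_1, 00100, $)
  ε-move, top $: go to q_1, push X$ → (q_1, 00100, X$)
  read 0, top X: go to q_1, push UX → (q_1, 0100, UX$)
  read 0, top U: go to q_1, push ε → (q_1, 100, X$)
  read 1, top X: go to q_0, push ε → (q_0, 00, $)
  ε-move, top $: go to q_1, push $ → (q_1, 00, $)
  ε-move, top $: go to q_1, push X$ → (q_1, 00, X$)
  read 0, top X: go to q_1, push UX → (q_1, 0, UX$)
  read 0, top U: go to q_1, push ε → (q_1, ε, X$)
All input consumed; M is in state q_1.

q_1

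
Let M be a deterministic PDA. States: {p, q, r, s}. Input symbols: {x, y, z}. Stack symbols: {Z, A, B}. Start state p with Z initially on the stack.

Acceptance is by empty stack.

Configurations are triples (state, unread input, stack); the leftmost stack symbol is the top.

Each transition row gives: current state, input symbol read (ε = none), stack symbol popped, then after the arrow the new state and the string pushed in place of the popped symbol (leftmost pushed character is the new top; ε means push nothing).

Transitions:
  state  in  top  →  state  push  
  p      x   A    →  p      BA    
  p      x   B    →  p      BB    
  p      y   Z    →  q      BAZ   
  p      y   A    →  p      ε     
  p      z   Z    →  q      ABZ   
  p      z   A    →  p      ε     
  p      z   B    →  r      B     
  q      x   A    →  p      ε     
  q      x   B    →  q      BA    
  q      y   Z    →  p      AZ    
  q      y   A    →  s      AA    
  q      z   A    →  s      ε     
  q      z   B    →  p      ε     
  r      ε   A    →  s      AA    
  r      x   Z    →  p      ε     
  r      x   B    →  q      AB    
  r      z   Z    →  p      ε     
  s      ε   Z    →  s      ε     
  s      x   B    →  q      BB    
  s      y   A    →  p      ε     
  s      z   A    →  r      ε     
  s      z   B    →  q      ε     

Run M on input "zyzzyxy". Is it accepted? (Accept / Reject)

Reject

(p, zyzzyxy, Z)
  read z, top Z: go to q, push ABZ → (q, yzzyxy, ABZ)
  read y, top A: go to s, push AA → (s, zzyxy, AABZ)
  read z, top A: go to r, push ε → (r, zyxy, ABZ)
  ε-move, top A: go to s, push AA → (s, zyxy, AABZ)
  read z, top A: go to r, push ε → (r, yxy, ABZ)
  ε-move, top A: go to s, push AA → (s, yxy, AABZ)
  read y, top A: go to p, push ε → (p, xy, ABZ)
  read x, top A: go to p, push BA → (p, y, BABZ)
No transition applies at (p, y, BABZ); input not fully consumed.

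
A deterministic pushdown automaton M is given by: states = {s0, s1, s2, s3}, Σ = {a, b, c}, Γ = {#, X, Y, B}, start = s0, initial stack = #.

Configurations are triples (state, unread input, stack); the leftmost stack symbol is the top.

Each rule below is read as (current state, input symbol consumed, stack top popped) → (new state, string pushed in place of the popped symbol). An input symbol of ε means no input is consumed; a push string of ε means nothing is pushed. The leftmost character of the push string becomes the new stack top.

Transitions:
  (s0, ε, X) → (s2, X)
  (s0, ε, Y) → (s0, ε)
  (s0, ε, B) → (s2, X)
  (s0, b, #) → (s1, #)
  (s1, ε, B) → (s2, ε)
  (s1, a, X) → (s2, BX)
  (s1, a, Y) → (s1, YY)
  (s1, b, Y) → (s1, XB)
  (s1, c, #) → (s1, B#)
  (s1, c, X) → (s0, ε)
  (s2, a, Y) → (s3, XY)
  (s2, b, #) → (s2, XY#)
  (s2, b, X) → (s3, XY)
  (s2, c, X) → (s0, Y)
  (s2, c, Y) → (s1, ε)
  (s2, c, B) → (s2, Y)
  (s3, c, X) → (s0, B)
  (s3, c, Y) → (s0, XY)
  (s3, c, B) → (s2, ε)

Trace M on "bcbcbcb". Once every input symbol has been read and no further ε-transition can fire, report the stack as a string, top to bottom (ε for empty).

(s0, bcbcbcb, #)
  read b, top #: go to s1, push # → (s1, cbcbcb, #)
  read c, top #: go to s1, push B# → (s1, bcbcb, B#)
  ε-move, top B: go to s2, push ε → (s2, bcbcb, #)
  read b, top #: go to s2, push XY# → (s2, cbcb, XY#)
  read c, top X: go to s0, push Y → (s0, bcb, YY#)
  ε-move, top Y: go to s0, push ε → (s0, bcb, Y#)
  ε-move, top Y: go to s0, push ε → (s0, bcb, #)
  read b, top #: go to s1, push # → (s1, cb, #)
  read c, top #: go to s1, push B# → (s1, b, B#)
  ε-move, top B: go to s2, push ε → (s2, b, #)
  read b, top #: go to s2, push XY# → (s2, ε, XY#)
All input consumed in state s2 with stack XY#.

XY#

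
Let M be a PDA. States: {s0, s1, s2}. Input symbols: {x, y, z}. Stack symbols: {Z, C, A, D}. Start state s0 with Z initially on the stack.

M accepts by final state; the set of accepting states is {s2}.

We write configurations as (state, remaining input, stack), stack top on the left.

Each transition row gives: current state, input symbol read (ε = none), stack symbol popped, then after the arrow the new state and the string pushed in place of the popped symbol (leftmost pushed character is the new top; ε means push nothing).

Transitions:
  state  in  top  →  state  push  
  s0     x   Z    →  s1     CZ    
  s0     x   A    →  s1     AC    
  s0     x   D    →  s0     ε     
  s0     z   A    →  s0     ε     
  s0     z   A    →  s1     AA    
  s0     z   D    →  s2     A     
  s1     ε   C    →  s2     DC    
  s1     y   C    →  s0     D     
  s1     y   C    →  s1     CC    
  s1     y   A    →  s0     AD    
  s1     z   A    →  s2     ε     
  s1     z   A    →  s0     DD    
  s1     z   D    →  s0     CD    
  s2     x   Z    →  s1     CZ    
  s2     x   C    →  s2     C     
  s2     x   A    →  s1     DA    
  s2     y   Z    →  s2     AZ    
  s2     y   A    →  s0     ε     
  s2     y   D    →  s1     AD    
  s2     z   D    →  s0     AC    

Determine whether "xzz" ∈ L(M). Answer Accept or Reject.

Reject

No computation consumes all input and reaches a final state.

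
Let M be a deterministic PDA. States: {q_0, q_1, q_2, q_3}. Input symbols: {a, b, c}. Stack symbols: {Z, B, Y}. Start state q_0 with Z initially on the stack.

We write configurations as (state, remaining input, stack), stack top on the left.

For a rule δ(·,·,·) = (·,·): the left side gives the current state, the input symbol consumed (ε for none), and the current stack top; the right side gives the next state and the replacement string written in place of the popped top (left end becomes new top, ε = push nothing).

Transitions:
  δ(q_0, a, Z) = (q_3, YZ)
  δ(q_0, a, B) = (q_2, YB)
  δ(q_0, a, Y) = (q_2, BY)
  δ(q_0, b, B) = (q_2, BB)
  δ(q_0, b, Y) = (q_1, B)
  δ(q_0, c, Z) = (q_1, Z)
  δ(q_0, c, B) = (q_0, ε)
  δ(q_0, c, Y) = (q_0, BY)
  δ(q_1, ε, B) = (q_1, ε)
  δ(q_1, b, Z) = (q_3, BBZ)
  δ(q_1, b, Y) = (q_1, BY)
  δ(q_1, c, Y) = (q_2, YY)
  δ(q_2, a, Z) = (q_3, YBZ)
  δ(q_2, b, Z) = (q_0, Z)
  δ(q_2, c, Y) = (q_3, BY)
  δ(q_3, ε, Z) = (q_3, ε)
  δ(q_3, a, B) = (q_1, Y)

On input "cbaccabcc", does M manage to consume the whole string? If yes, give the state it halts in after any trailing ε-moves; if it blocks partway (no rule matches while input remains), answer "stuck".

q_3

(q_0, cbaccabcc, Z) ⊢ (q_1, baccabcc, Z) ⊢ (q_3, accabcc, BBZ) ⊢ (q_1, ccabcc, YBZ) ⊢ (q_2, cabcc, YYBZ) ⊢ (q_3, abcc, BYYBZ) ⊢ (q_1, bcc, YYYBZ) ⊢ (q_1, cc, BYYYBZ) ⊢ (q_1, cc, YYYBZ) ⊢ (q_2, c, YYYYBZ) ⊢ (q_3, ε, BYYYYBZ)
All input consumed; M is in state q_3.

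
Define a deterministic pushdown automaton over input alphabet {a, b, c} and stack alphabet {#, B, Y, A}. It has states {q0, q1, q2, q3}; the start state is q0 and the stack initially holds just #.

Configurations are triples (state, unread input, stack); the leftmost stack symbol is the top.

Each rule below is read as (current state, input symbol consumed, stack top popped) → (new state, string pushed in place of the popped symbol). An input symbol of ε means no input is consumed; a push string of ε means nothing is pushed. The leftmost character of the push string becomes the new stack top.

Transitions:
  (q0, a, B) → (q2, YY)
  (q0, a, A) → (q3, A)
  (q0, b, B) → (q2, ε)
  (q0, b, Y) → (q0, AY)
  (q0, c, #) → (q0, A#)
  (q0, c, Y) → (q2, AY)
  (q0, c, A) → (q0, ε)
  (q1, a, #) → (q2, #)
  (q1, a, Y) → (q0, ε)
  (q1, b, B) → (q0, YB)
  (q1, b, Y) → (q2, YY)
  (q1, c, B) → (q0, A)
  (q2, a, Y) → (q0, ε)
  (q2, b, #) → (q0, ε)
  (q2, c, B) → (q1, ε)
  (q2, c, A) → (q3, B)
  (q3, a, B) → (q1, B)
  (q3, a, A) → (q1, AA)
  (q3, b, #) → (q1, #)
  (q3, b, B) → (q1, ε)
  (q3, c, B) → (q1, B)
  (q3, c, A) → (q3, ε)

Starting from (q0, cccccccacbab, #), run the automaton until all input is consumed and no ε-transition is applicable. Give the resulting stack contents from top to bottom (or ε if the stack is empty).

(q0, cccccccacbab, #)
  read c, top #: go to q0, push A# → (q0, ccccccacbab, A#)
  read c, top A: go to q0, push ε → (q0, cccccacbab, #)
  read c, top #: go to q0, push A# → (q0, ccccacbab, A#)
  read c, top A: go to q0, push ε → (q0, cccacbab, #)
  read c, top #: go to q0, push A# → (q0, ccacbab, A#)
  read c, top A: go to q0, push ε → (q0, cacbab, #)
  read c, top #: go to q0, push A# → (q0, acbab, A#)
  read a, top A: go to q3, push A → (q3, cbab, A#)
  read c, top A: go to q3, push ε → (q3, bab, #)
  read b, top #: go to q1, push # → (q1, ab, #)
  read a, top #: go to q2, push # → (q2, b, #)
  read b, top #: go to q0, push ε → (q0, ε, ε)
All input consumed in state q0 with stack ε.

ε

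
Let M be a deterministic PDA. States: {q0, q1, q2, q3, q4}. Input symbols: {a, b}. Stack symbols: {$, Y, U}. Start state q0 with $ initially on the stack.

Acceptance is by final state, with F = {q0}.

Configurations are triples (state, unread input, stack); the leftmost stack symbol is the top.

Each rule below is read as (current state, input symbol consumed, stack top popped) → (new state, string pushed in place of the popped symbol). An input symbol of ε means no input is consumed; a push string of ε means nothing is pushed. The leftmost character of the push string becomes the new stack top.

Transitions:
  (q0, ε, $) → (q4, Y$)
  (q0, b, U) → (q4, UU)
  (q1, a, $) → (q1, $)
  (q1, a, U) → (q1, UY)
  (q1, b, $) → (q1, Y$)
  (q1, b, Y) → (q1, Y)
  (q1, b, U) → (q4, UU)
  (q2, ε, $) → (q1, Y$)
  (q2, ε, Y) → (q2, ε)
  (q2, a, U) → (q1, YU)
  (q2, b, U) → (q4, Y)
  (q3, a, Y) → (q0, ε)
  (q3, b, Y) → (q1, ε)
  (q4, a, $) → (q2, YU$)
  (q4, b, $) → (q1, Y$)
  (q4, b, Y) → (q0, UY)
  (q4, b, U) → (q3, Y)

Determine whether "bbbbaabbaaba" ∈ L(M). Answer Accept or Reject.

Reject

(q0, bbbbaabbaaba, $)
  ε-move, top $: go to q4, push Y$ → (q4, bbbbaabbaaba, Y$)
  read b, top Y: go to q0, push UY → (q0, bbbaabbaaba, UY$)
  read b, top U: go to q4, push UU → (q4, bbaabbaaba, UUY$)
  read b, top U: go to q3, push Y → (q3, baabbaaba, YUY$)
  read b, top Y: go to q1, push ε → (q1, aabbaaba, UY$)
  read a, top U: go to q1, push UY → (q1, abbaaba, UYY$)
  read a, top U: go to q1, push UY → (q1, bbaaba, UYYY$)
  read b, top U: go to q4, push UU → (q4, baaba, UUYYY$)
  read b, top U: go to q3, push Y → (q3, aaba, YUYYY$)
  read a, top Y: go to q0, push ε → (q0, aba, UYYY$)
No transition applies at (q0, aba, UYYY$); input not fully consumed.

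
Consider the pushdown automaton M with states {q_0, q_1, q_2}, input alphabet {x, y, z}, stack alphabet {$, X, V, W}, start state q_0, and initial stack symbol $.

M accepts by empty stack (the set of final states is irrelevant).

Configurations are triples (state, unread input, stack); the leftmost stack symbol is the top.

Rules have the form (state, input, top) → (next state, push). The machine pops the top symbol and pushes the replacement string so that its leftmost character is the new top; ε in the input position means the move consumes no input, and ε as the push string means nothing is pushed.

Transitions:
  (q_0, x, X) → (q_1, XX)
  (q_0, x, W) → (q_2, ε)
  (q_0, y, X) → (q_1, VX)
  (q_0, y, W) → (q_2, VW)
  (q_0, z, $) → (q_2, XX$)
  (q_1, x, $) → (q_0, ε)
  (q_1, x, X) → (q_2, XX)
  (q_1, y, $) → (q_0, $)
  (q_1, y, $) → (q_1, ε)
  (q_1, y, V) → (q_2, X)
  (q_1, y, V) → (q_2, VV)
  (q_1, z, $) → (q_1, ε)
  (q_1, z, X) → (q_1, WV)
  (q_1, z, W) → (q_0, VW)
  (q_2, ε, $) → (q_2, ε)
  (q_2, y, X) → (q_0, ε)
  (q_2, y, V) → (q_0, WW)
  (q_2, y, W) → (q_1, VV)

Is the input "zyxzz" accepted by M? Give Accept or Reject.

No computation consumes all input and empties the stack.

Reject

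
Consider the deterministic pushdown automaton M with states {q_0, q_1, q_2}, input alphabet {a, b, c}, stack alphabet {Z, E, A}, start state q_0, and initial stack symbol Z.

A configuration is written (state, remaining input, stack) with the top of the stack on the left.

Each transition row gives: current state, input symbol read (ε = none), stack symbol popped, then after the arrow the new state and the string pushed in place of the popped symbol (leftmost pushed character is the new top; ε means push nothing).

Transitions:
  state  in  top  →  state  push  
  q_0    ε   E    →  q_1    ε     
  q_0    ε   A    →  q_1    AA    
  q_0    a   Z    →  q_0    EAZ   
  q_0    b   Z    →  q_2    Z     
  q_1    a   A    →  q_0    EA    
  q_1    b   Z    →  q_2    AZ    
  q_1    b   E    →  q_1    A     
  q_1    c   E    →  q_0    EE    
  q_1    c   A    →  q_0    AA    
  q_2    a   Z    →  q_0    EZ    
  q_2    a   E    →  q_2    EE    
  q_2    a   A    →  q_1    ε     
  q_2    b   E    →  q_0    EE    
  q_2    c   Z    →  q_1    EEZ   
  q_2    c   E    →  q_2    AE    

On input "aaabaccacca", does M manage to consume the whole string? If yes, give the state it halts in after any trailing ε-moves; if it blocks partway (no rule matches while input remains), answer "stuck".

stuck

(q_0, aaabaccacca, Z)
  read a, top Z: go to q_0, push EAZ → (q_0, aabaccacca, EAZ)
  ε-move, top E: go to q_1, push ε → (q_1, aabaccacca, AZ)
  read a, top A: go to q_0, push EA → (q_0, abaccacca, EAZ)
  ε-move, top E: go to q_1, push ε → (q_1, abaccacca, AZ)
  read a, top A: go to q_0, push EA → (q_0, baccacca, EAZ)
  ε-move, top E: go to q_1, push ε → (q_1, baccacca, AZ)
No transition for (q_1, b, top A); M blocks with input baccacca remaining.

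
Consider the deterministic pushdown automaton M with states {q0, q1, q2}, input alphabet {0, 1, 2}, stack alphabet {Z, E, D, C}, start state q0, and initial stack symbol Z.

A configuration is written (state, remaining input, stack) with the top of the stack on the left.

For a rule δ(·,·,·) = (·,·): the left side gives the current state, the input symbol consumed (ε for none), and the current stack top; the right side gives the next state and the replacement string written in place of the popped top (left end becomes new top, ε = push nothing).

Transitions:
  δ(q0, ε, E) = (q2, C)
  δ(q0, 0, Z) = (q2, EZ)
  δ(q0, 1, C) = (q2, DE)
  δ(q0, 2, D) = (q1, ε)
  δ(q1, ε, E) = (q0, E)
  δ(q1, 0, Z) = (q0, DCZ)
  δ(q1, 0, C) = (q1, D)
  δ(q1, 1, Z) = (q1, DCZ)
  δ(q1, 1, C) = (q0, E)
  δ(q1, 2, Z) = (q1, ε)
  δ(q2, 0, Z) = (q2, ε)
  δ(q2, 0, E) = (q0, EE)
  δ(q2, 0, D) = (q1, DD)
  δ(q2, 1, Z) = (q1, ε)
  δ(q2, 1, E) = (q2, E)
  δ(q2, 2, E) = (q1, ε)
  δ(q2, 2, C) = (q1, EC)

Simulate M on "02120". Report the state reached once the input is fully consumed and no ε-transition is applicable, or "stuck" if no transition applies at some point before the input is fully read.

(q0, 02120, Z) ⊢ (q2, 2120, EZ) ⊢ (q1, 120, Z) ⊢ (q1, 20, DCZ)
No transition for (q1, 2, top D); M blocks with input 20 remaining.

stuck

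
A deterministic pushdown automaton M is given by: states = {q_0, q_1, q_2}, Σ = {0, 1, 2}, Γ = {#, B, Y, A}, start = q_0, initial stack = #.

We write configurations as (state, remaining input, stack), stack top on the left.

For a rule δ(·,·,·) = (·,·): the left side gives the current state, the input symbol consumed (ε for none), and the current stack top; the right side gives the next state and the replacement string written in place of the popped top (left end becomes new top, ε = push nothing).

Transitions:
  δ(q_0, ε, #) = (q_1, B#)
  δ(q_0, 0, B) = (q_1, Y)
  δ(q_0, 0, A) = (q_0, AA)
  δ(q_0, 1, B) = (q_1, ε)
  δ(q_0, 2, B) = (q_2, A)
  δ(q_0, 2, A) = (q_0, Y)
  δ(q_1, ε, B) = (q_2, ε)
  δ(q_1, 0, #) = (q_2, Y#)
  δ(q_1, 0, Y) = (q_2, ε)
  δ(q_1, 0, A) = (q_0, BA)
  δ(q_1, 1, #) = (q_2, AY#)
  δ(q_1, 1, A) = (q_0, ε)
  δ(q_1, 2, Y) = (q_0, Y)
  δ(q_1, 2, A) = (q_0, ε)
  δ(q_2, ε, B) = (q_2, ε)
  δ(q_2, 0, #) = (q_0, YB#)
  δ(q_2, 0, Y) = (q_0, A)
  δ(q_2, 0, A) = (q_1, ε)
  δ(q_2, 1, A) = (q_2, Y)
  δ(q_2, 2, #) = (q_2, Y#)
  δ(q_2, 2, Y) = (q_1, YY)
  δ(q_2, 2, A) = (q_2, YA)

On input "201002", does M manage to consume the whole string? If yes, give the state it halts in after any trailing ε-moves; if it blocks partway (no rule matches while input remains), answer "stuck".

(q_0, 201002, #)
  ε-move, top #: go to q_1, push B# → (q_1, 201002, B#)
  ε-move, top B: go to q_2, push ε → (q_2, 201002, #)
  read 2, top #: go to q_2, push Y# → (q_2, 01002, Y#)
  read 0, top Y: go to q_0, push A → (q_0, 1002, A#)
No transition for (q_0, 1, top A); M blocks with input 1002 remaining.

stuck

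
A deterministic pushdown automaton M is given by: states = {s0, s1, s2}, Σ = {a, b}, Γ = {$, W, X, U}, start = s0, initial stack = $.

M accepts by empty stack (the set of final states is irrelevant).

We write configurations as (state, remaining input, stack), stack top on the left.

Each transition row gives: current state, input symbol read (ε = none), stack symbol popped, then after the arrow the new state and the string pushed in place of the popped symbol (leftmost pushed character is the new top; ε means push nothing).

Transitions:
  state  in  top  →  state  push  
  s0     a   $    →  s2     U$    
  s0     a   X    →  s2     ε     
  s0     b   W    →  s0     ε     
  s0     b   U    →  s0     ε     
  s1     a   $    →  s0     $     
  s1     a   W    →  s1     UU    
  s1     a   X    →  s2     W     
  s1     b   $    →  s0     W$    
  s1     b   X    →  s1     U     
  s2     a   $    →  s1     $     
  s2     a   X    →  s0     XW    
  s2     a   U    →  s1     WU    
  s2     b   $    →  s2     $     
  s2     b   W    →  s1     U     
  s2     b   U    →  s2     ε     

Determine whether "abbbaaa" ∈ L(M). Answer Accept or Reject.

(s0, abbbaaa, $) ⊢ (s2, bbbaaa, U$) ⊢ (s2, bbaaa, $) ⊢ (s2, baaa, $) ⊢ (s2, aaa, $) ⊢ (s1, aa, $) ⊢ (s0, a, $) ⊢ (s2, ε, U$)
All input consumed; stack is U$, not empty, and no further ε-move applies.

Reject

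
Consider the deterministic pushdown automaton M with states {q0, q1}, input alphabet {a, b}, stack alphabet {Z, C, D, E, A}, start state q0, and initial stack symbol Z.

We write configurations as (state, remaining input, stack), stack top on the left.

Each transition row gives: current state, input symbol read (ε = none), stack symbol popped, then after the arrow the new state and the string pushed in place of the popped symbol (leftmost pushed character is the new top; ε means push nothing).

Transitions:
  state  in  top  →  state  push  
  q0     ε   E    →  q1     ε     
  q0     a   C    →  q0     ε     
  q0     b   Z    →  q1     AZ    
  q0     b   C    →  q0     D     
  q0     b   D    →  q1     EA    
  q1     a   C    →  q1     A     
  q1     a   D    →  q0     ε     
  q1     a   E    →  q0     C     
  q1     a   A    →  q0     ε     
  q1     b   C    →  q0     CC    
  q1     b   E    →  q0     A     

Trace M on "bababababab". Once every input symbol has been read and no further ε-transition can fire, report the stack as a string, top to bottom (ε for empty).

AZ

(q0, bababababab, Z)
  read b, top Z: go to q1, push AZ → (q1, ababababab, AZ)
  read a, top A: go to q0, push ε → (q0, babababab, Z)
  read b, top Z: go to q1, push AZ → (q1, abababab, AZ)
  read a, top A: go to q0, push ε → (q0, bababab, Z)
  read b, top Z: go to q1, push AZ → (q1, ababab, AZ)
  read a, top A: go to q0, push ε → (q0, babab, Z)
  read b, top Z: go to q1, push AZ → (q1, abab, AZ)
  read a, top A: go to q0, push ε → (q0, bab, Z)
  read b, top Z: go to q1, push AZ → (q1, ab, AZ)
  read a, top A: go to q0, push ε → (q0, b, Z)
  read b, top Z: go to q1, push AZ → (q1, ε, AZ)
All input consumed in state q1 with stack AZ.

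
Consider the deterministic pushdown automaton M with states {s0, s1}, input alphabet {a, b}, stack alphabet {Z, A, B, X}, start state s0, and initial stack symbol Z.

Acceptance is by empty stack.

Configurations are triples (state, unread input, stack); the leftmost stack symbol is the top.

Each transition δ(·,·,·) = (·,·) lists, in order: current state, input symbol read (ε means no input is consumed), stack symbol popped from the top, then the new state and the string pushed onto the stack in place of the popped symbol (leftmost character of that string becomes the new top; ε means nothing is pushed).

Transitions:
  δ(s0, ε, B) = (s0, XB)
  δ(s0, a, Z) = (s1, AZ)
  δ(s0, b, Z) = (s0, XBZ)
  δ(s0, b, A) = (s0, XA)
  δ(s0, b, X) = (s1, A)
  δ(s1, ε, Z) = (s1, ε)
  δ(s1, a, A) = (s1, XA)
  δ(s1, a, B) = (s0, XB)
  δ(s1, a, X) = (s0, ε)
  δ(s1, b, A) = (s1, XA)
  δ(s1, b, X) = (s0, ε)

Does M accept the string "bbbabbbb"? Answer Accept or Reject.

(s0, bbbabbbb, Z)
  read b, top Z: go to s0, push XBZ → (s0, bbabbbb, XBZ)
  read b, top X: go to s1, push A → (s1, babbbb, ABZ)
  read b, top A: go to s1, push XA → (s1, abbbb, XABZ)
  read a, top X: go to s0, push ε → (s0, bbbb, ABZ)
  read b, top A: go to s0, push XA → (s0, bbb, XABZ)
  read b, top X: go to s1, push A → (s1, bb, AABZ)
  read b, top A: go to s1, push XA → (s1, b, XAABZ)
  read b, top X: go to s0, push ε → (s0, ε, AABZ)
All input consumed; stack is AABZ, not empty, and no further ε-move applies.

Reject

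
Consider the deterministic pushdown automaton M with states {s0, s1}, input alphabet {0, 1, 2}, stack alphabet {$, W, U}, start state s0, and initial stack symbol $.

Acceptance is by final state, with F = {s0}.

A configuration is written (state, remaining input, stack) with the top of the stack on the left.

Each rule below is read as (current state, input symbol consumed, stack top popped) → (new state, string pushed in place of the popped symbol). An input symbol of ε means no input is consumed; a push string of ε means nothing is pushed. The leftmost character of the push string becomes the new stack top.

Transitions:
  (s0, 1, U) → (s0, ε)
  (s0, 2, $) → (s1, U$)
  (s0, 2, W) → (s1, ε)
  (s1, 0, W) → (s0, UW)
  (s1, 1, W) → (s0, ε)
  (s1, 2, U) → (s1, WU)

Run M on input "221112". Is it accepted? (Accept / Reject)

Reject

(s0, 221112, $)
  read 2, top $: go to s1, push U$ → (s1, 21112, U$)
  read 2, top U: go to s1, push WU → (s1, 1112, WU$)
  read 1, top W: go to s0, push ε → (s0, 112, U$)
  read 1, top U: go to s0, push ε → (s0, 12, $)
No transition applies at (s0, 12, $); input not fully consumed.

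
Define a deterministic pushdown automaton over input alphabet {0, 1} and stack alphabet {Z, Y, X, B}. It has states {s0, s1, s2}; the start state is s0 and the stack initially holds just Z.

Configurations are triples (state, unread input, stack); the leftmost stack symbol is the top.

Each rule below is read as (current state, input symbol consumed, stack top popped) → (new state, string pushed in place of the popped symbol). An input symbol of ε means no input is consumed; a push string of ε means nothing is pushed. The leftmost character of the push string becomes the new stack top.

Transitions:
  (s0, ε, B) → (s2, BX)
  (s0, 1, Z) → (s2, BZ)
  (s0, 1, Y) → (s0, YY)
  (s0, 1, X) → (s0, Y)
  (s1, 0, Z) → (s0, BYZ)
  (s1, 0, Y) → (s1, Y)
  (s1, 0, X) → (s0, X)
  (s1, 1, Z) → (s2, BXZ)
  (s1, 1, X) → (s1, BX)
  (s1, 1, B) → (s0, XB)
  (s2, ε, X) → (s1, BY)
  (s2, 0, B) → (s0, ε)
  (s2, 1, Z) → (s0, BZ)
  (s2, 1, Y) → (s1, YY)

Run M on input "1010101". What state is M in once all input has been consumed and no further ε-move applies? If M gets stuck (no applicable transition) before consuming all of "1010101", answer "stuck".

(s0, 1010101, Z)
  read 1, top Z: go to s2, push BZ → (s2, 010101, BZ)
  read 0, top B: go to s0, push ε → (s0, 10101, Z)
  read 1, top Z: go to s2, push BZ → (s2, 0101, BZ)
  read 0, top B: go to s0, push ε → (s0, 101, Z)
  read 1, top Z: go to s2, push BZ → (s2, 01, BZ)
  read 0, top B: go to s0, push ε → (s0, 1, Z)
  read 1, top Z: go to s2, push BZ → (s2, ε, BZ)
All input consumed; M is in state s2.

s2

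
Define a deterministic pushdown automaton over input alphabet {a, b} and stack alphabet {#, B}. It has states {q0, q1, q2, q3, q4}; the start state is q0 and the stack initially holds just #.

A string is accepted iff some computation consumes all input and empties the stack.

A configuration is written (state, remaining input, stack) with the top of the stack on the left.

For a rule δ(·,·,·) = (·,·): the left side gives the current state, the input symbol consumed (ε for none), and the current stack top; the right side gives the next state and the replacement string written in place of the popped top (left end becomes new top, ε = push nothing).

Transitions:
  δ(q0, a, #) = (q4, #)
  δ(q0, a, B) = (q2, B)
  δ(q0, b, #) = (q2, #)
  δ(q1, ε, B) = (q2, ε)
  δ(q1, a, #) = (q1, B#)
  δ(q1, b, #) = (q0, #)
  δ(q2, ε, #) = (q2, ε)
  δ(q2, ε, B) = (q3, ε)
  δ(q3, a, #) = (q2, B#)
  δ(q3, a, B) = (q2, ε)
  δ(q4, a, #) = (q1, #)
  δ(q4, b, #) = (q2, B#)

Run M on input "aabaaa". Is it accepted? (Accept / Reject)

Accept

(q0, aabaaa, #) ⊢ (q4, abaaa, #) ⊢ (q1, baaa, #) ⊢ (q0, aaa, #) ⊢ (q4, aa, #) ⊢ (q1, a, #) ⊢ (q1, ε, B#) ⊢ (q2, ε, #) ⊢ (q2, ε, ε)
All input consumed and the stack is empty.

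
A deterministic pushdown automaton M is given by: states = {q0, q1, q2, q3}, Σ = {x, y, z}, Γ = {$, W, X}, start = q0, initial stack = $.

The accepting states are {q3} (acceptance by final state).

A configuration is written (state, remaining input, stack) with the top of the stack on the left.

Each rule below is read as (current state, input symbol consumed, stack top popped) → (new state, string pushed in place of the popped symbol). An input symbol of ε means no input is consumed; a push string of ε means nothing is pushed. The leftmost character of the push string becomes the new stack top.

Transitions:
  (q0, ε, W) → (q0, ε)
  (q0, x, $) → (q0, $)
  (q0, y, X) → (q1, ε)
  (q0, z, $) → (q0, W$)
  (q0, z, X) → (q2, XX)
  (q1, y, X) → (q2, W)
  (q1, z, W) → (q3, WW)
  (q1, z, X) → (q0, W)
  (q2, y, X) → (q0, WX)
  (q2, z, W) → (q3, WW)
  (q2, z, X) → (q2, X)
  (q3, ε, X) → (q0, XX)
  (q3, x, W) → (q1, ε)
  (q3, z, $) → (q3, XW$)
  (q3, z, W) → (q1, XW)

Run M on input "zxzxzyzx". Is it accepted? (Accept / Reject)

(q0, zxzxzyzx, $)
  read z, top $: go to q0, push W$ → (q0, xzxzyzx, W$)
  ε-move, top W: go to q0, push ε → (q0, xzxzyzx, $)
  read x, top $: go to q0, push $ → (q0, zxzyzx, $)
  read z, top $: go to q0, push W$ → (q0, xzyzx, W$)
  ε-move, top W: go to q0, push ε → (q0, xzyzx, $)
  read x, top $: go to q0, push $ → (q0, zyzx, $)
  read z, top $: go to q0, push W$ → (q0, yzx, W$)
  ε-move, top W: go to q0, push ε → (q0, yzx, $)
No transition applies at (q0, yzx, $); input not fully consumed.

Reject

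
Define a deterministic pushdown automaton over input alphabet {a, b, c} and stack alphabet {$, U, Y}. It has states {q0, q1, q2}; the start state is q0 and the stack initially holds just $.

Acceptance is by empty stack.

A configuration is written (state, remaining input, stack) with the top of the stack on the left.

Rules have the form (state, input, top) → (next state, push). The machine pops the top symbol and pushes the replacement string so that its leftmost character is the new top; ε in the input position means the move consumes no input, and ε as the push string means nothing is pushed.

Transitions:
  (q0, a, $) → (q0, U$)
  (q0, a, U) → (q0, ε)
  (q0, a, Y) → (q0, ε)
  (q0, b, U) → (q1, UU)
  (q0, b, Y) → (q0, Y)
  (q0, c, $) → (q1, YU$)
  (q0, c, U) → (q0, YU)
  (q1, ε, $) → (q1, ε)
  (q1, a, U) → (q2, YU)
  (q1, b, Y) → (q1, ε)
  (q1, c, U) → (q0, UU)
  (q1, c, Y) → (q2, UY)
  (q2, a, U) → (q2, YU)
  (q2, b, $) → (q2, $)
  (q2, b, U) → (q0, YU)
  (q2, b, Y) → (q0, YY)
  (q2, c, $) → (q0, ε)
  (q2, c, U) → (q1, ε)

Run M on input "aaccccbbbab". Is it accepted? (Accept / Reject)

Reject

(q0, aaccccbbbab, $) ⊢ (q0, accccbbbab, U$) ⊢ (q0, ccccbbbab, $) ⊢ (q1, cccbbbab, YU$) ⊢ (q2, ccbbbab, UYU$) ⊢ (q1, cbbbab, YU$) ⊢ (q2, bbbab, UYU$) ⊢ (q0, bbab, YUYU$) ⊢ (q0, bab, YUYU$) ⊢ (q0, ab, YUYU$) ⊢ (q0, b, UYU$) ⊢ (q1, ε, UUYU$)
All input consumed; stack is UUYU$, not empty, and no further ε-move applies.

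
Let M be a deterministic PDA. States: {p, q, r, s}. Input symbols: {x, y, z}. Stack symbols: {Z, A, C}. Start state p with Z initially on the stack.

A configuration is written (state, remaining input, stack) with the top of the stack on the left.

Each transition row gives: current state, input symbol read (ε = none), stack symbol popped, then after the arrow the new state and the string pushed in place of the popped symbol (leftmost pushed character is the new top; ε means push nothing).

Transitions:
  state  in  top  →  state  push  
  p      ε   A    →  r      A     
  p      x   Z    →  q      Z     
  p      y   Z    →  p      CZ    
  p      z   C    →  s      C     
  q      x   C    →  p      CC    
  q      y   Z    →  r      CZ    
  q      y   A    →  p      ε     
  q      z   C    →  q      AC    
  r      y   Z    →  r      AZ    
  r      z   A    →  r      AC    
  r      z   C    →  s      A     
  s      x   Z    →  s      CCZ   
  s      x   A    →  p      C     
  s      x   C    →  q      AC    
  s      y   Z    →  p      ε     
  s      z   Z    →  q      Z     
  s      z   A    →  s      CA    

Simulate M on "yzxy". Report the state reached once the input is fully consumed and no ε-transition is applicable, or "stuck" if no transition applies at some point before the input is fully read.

(p, yzxy, Z)
  read y, top Z: go to p, push CZ → (p, zxy, CZ)
  read z, top C: go to s, push C → (s, xy, CZ)
  read x, top C: go to q, push AC → (q, y, ACZ)
  read y, top A: go to p, push ε → (p, ε, CZ)
All input consumed; M is in state p.

p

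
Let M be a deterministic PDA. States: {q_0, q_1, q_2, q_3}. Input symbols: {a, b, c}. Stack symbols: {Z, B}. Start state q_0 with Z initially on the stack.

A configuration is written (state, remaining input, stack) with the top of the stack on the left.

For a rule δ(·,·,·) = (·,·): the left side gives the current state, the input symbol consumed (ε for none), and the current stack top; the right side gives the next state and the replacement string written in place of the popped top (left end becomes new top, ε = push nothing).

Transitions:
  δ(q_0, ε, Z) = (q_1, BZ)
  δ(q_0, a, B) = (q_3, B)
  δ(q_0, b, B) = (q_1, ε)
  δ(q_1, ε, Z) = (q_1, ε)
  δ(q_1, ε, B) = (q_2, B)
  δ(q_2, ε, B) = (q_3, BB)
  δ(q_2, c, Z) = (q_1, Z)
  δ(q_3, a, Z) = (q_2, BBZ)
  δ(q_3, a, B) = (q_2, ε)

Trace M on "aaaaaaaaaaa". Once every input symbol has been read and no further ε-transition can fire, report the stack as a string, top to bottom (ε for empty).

(q_0, aaaaaaaaaaa, Z)
  ε-move, top Z: go to q_1, push BZ → (q_1, aaaaaaaaaaa, BZ)
  ε-move, top B: go to q_2, push B → (q_2, aaaaaaaaaaa, BZ)
  ε-move, top B: go to q_3, push BB → (q_3, aaaaaaaaaaa, BBZ)
  read a, top B: go to q_2, push ε → (q_2, aaaaaaaaaa, BZ)
  ε-move, top B: go to q_3, push BB → (q_3, aaaaaaaaaa, BBZ)
  read a, top B: go to q_2, push ε → (q_2, aaaaaaaaa, BZ)
  ε-move, top B: go to q_3, push BB → (q_3, aaaaaaaaa, BBZ)
  read a, top B: go to q_2, push ε → (q_2, aaaaaaaa, BZ)
  ε-move, top B: go to q_3, push BB → (q_3, aaaaaaaa, BBZ)
  read a, top B: go to q_2, push ε → (q_2, aaaaaaa, BZ)
  ε-move, top B: go to q_3, push BB → (q_3, aaaaaaa, BBZ)
  read a, top B: go to q_2, push ε → (q_2, aaaaaa, BZ)
  ε-move, top B: go to q_3, push BB → (q_3, aaaaaa, BBZ)
  read a, top B: go to q_2, push ε → (q_2, aaaaa, BZ)
  ε-move, top B: go to q_3, push BB → (q_3, aaaaa, BBZ)
  read a, top B: go to q_2, push ε → (q_2, aaaa, BZ)
  ε-move, top B: go to q_3, push BB → (q_3, aaaa, BBZ)
  read a, top B: go to q_2, push ε → (q_2, aaa, BZ)
  ε-move, top B: go to q_3, push BB → (q_3, aaa, BBZ)
  read a, top B: go to q_2, push ε → (q_2, aa, BZ)
  ε-move, top B: go to q_3, push BB → (q_3, aa, BBZ)
  read a, top B: go to q_2, push ε → (q_2, a, BZ)
  ε-move, top B: go to q_3, push BB → (q_3, a, BBZ)
  read a, top B: go to q_2, push ε → (q_2, ε, BZ)
  ε-move, top B: go to q_3, push BB → (q_3, ε, BBZ)
All input consumed in state q_3 with stack BBZ.

BBZ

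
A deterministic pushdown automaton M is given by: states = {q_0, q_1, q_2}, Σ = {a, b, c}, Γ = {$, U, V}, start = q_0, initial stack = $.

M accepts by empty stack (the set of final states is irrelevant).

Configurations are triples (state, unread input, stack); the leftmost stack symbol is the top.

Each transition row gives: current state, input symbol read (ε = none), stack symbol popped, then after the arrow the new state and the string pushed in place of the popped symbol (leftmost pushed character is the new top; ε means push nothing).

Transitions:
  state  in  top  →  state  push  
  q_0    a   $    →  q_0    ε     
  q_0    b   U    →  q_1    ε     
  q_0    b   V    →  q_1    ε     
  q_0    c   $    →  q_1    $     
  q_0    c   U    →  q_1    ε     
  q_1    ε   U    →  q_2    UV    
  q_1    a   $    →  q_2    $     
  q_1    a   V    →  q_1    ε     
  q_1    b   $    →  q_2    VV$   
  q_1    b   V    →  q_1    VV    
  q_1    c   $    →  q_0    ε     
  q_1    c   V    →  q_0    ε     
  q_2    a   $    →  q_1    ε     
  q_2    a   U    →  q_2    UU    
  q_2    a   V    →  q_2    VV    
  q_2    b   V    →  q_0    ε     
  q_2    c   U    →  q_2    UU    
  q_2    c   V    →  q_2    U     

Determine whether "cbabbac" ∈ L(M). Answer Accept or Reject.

(q_0, cbabbac, $) ⊢ (q_1, babbac, $) ⊢ (q_2, abbac, VV$) ⊢ (q_2, bbac, VVV$) ⊢ (q_0, bac, VV$) ⊢ (q_1, ac, V$) ⊢ (q_1, c, $) ⊢ (q_0, ε, ε)
All input consumed and the stack is empty.

Accept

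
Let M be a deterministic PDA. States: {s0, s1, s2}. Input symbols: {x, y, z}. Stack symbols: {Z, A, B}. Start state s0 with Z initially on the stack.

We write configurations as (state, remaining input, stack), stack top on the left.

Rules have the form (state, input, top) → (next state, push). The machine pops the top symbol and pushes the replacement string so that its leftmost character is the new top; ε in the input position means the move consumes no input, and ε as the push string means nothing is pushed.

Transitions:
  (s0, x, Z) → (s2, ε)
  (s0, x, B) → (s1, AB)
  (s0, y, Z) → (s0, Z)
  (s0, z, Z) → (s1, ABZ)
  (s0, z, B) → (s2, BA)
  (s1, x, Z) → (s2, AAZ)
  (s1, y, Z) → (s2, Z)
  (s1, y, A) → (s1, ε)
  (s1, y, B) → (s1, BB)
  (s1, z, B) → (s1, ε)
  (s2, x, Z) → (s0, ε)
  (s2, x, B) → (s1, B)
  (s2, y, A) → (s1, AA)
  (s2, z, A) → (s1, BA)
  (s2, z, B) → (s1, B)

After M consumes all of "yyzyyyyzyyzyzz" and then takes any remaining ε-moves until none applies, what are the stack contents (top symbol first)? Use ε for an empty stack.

(s0, yyzyyyyzyyzyzz, Z) ⊢ (s0, yzyyyyzyyzyzz, Z) ⊢ (s0, zyyyyzyyzyzz, Z) ⊢ (s1, yyyyzyyzyzz, ABZ) ⊢ (s1, yyyzyyzyzz, BZ) ⊢ (s1, yyzyyzyzz, BBZ) ⊢ (s1, yzyyzyzz, BBBZ) ⊢ (s1, zyyzyzz, BBBBZ) ⊢ (s1, yyzyzz, BBBZ) ⊢ (s1, yzyzz, BBBBZ) ⊢ (s1, zyzz, BBBBBZ) ⊢ (s1, yzz, BBBBZ) ⊢ (s1, zz, BBBBBZ) ⊢ (s1, z, BBBBZ) ⊢ (s1, ε, BBBZ)
All input consumed in state s1 with stack BBBZ.

BBBZ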